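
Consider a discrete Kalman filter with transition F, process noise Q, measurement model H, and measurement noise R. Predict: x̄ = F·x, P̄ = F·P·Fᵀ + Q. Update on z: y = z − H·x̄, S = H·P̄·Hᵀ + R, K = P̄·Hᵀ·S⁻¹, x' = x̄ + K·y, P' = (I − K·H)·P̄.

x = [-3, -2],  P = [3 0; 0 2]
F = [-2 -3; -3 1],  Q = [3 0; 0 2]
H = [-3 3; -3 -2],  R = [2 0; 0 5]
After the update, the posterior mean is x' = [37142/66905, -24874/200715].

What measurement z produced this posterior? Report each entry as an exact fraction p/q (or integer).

z = [-2, -1]

x̄ = F·x = [12, 7]
P̄ = F·P·Fᵀ + Q = [33 12; 12 31]
S = H·P̄·Hᵀ + R = [362 75; 75 570]
K = P̄·Hᵀ·S⁻¹ = [-1779/13381 -13267/66905; 2656/13381 -39751/200715]
x' − x̄ = [-765718/66905, -1429879/200715] = K·y
y = (KᵀK)⁻¹·Kᵀ·(x' − x̄) = [13, 49]
z = y + H·x̄ = [13, 49] + [-15, -50] = [-2, -1]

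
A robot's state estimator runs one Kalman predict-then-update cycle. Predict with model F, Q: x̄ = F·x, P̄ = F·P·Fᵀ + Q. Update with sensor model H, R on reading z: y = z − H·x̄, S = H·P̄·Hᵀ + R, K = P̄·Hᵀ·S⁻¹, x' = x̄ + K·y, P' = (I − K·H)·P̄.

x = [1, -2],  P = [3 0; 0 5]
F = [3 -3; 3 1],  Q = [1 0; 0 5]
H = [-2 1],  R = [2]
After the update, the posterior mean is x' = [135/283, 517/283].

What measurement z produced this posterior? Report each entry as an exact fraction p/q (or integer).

x̄ = F·x = [9, 1]
P̄ = F·P·Fᵀ + Q = [73 12; 12 37]
S = H·P̄·Hᵀ + R = [283]
K = P̄·Hᵀ·S⁻¹ = [-134/283; 13/283]
x' − x̄ = [-2412/283, 234/283] = K·y
y = (KᵀK)⁻¹·Kᵀ·(x' − x̄) = [18]
z = y + H·x̄ = [18] + [-17] = [1]

z = [1]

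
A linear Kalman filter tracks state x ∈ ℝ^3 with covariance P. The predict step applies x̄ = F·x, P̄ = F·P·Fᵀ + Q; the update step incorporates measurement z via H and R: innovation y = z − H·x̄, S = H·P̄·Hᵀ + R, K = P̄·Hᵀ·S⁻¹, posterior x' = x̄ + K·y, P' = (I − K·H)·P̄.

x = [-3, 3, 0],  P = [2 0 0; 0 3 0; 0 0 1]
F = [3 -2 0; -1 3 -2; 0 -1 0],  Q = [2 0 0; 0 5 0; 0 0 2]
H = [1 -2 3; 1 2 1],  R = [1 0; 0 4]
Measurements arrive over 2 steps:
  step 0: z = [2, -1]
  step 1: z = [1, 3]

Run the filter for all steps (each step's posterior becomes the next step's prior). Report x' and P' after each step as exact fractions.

step 0: x' = [-3381/1213, -2005/20621, 30626/20621], P' = [8300/1213 -1522/1213 -3664/1213; -1522/1213 15025/20621 17228/20621; -3664/1213 17228/20621 32924/20621]
step 1: x' = [2980879/14309851, 172281199/271887169, 188324724/271887169], P' = [108931858/14309851 -18425746/14309851 -46754438/14309851; -18425746/14309851 189865577/271887169 223906000/271887169; -46754438/14309851 223906000/271887169 450881190/271887169]

step 0: x̄ = F·x = [-15, 12, -3]
step 0: P̄ = F·P·Fᵀ + Q = [32 -24 6; -24 38 -9; 6 -9 5]
step 0: y = z − H·x̄ = [50, -7]
step 0: S = H·P̄·Hᵀ + R = [470 -117; -117 73]
step 0: K = P̄·Hᵀ·S⁻¹ = [352/1213 398/1213; -4240/20621 5351/20621; 2028/20621 1273/20621]
step 0: x' = x̄ + K·y = [-3381/1213, -2005/20621, 30626/20621]
step 0: P' = (I − K·H)·P̄ = [8300/1213 -1522/1213 -3664/1213; -1522/1213 15025/20621 17228/20621; -3664/1213 17228/20621 32924/20621]
step 1: x̄ = F·x = [-168421/20621, -9790/20621, 2005/20621]
step 1: P̄ = F·P·Fᵀ + Q = [1681730/20621 -355424/20621 107672/20621; -355424/20621 210482/20621 -36493/20621; 107672/20621 -36493/20621 56267/20621]
step 1: y = z − H·x̄ = [163447/20621, 247859/20621]
step 1: S = H·P̄·Hᵀ + R = [5556326/20621 1293319/20621; 1293319/20621 1310085/20621]
step 1: K = P̄·Hᵀ·S⁻¹ = [5520036/14309851 6331482/14309851; -58102328/271887169 63386995/271887169; 16497248/271887169 2589717/271887169]
step 1: x' = x̄ + K·y = [2980879/14309851, 172281199/271887169, 188324724/271887169]
step 1: P' = (I − K·H)·P̄ = [108931858/14309851 -18425746/14309851 -46754438/14309851; -18425746/14309851 189865577/271887169 223906000/271887169; -46754438/14309851 223906000/271887169 450881190/271887169]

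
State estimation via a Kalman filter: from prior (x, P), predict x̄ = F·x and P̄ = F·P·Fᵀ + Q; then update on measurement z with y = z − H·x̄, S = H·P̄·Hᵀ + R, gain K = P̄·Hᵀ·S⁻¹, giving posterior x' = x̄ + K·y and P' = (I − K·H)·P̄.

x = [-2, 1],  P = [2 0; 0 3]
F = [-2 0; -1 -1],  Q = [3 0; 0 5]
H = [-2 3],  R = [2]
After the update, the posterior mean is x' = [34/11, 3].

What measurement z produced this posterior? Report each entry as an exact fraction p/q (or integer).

z = [3]

x̄ = F·x = [4, 1]
P̄ = F·P·Fᵀ + Q = [11 4; 4 10]
S = H·P̄·Hᵀ + R = [88]
K = P̄·Hᵀ·S⁻¹ = [-5/44; 1/4]
x' − x̄ = [-10/11, 2] = K·y
y = (KᵀK)⁻¹·Kᵀ·(x' − x̄) = [8]
z = y + H·x̄ = [8] + [-5] = [3]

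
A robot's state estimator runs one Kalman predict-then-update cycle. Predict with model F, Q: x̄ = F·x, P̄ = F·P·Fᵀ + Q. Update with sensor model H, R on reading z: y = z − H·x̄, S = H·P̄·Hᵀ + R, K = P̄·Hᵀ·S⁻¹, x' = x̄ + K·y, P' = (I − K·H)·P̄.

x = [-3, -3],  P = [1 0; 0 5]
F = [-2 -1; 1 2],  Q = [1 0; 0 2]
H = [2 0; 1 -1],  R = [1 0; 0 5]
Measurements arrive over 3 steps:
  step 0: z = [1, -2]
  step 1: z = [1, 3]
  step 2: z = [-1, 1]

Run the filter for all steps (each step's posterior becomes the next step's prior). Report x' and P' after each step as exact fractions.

step 0: x̄ = F·x = [9, -9]
step 0: P̄ = F·P·Fᵀ + Q = [10 -12; -12 23]
step 0: y = z − H·x̄ = [-17, -20]
step 0: S = H·P̄·Hᵀ + R = [41 44; 44 62]
step 0: K = P̄·Hᵀ·S⁻¹ = [136/303 11/303; 26/303 -379/606]
step 0: x' = x̄ + K·y = [65/101, 207/101]
step 0: P' = (I − K·H)·P̄ = [68/303 13/303; 13/303 1921/606]
step 1: x̄ = F·x = [-337/101, 479/101]
step 1: P̄ = F·P·Fᵀ + Q = [3175/606 -2122/303; -2122/303 4568/303]
step 1: y = z − H·x̄ = [775/101, 1119/101]
step 1: S = H·P̄·Hᵀ + R = [6653/303 2473/101; 2473/101 7943/202]
step 1: K = P̄·Hᵀ·S⁻¹ = [68038/159905 7419/159905; -6152/159905 -85956/159905]
step 1: x' = x̄ + K·y = [70726/159905, -241169/159905]
step 1: P' = (I − K·H)·P̄ = [34019/159905 -3076/159905; -3076/159905 426704/159905]
step 2: x̄ = F·x = [99717/159905, -411612/159905]
step 2: P̄ = F·P·Fᵀ + Q = [710381/159905 -906066/159905; -906066/159905 2048341/159905]
step 2: y = z − H·x̄ = [-359339/159905, -351424/159905]
step 2: S = H·P̄·Hᵀ + R = [3001429/159905 3232894/159905; 3232894/159905 5370379/159905]
step 2: K = P̄·Hᵀ·S⁻¹ = [2147908/5063013 230921/5063013; -161302/5063013 -18817499/35441091]
step 2: x' = x̄ + K·y = [-2176979/5063013, -47336374/35441091]
step 2: P' = (I − K·H)·P̄ = [1073954/5063013 -80651/5063013; -80651/5063013 93522938/35441091]

step 0: x' = [65/101, 207/101], P' = [68/303 13/303; 13/303 1921/606]
step 1: x' = [70726/159905, -241169/159905], P' = [34019/159905 -3076/159905; -3076/159905 426704/159905]
step 2: x' = [-2176979/5063013, -47336374/35441091], P' = [1073954/5063013 -80651/5063013; -80651/5063013 93522938/35441091]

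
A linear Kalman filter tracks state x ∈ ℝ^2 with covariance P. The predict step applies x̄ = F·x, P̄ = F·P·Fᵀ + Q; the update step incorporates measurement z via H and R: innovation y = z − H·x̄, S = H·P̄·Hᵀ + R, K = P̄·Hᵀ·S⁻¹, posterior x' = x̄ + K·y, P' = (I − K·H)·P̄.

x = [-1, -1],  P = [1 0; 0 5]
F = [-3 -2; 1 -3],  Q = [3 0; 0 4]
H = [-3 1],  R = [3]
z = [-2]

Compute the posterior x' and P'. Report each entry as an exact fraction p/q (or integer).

x̄ = F·x = [5, 2]
P̄ = F·P·Fᵀ + Q = [32 27; 27 50]
y = z − H·x̄ = [11]
S = H·P̄·Hᵀ + R = [179]
K = P̄·Hᵀ·S⁻¹ = [-69/179; -31/179]
x' = x̄ + K·y = [136/179, 17/179]
P' = (I − K·H)·P̄ = [967/179 2694/179; 2694/179 7989/179]

x' = [136/179, 17/179]
P' = [967/179 2694/179; 2694/179 7989/179]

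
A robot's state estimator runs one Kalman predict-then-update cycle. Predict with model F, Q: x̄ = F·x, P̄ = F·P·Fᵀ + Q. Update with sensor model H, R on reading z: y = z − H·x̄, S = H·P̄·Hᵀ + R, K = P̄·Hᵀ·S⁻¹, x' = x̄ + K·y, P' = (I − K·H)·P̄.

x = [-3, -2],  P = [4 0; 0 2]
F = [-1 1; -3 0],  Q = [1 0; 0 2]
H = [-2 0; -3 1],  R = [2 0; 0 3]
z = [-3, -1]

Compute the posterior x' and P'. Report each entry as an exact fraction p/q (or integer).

x' = [262/159, 257/53]
P' = [143/318 67/53; 67/53 324/53]

x̄ = F·x = [1, 9]
P̄ = F·P·Fᵀ + Q = [7 12; 12 38]
y = z − H·x̄ = [-1, -7]
S = H·P̄·Hᵀ + R = [30 18; 18 32]
K = P̄·Hᵀ·S⁻¹ = [-143/318 -3/106; -67/53 41/53]
x' = x̄ + K·y = [262/159, 257/53]
P' = (I − K·H)·P̄ = [143/318 67/53; 67/53 324/53]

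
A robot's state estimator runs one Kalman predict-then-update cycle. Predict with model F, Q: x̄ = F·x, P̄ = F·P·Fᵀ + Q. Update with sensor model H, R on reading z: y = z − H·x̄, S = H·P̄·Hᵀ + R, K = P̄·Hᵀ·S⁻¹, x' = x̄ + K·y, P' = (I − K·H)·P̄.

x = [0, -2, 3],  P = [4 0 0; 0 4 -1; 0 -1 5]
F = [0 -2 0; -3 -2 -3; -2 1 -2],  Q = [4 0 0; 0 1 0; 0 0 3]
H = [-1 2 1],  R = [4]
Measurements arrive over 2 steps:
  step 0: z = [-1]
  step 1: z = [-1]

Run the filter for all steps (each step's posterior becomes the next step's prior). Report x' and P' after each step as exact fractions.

step 0: x̄ = F·x = [4, -5, -8]
step 0: P̄ = F·P·Fᵀ + Q = [20 10 -12; 10 86 45; -12 45 47]
step 0: y = z − H·x̄ = [21]
step 0: S = H·P̄·Hᵀ + R = [579]
step 0: K = P̄·Hᵀ·S⁻¹ = [-4/193; 69/193; 149/579]
step 0: x' = x̄ + K·y = [688/193, 484/193, -501/193]
step 0: P' = (I − K·H)·P̄ = [3812/193 2758/193 -1720/193; 2758/193 2315/193 -1596/193; -1720/193 -1596/193 5012/579]
step 1: x̄ = F·x = [-968/193, -1529/193, 110/193]
step 1: P̄ = F·P·Fᵀ + Q = [10032/193 16232/193 18/193; 16232/193 41781/193 8788/193; 18/193 8788/193 19250/579]
step 1: y = z − H·x̄ = [1787/193]
step 1: S = H·P̄·Hᵀ + R = [463598/579]
step 1: K = P̄·Hᵀ·S⁻¹ = [33675/231799; 114177/231799; 35962/231799]
step 1: x' = x̄ + K·y = [-850799/231799, -779204/231799, 465088/231799]
step 1: P' = (I − K·H)·P̄ = [8131626/231799 6213926/231799 -4161526/231799; 6213926/231799 5149581/231799 -3628528/231799; -4161526/231799 -3628528/231799 3239378/231799]

step 0: x' = [688/193, 484/193, -501/193], P' = [3812/193 2758/193 -1720/193; 2758/193 2315/193 -1596/193; -1720/193 -1596/193 5012/579]
step 1: x' = [-850799/231799, -779204/231799, 465088/231799], P' = [8131626/231799 6213926/231799 -4161526/231799; 6213926/231799 5149581/231799 -3628528/231799; -4161526/231799 -3628528/231799 3239378/231799]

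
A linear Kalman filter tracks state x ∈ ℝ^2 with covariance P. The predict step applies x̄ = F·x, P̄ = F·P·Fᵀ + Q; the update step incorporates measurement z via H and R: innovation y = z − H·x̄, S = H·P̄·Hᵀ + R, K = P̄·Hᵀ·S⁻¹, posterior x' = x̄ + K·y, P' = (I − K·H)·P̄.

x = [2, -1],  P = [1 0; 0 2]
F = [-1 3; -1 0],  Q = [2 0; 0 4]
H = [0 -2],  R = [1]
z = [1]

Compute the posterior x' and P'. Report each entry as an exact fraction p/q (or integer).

x' = [-33/7, -4/7]
P' = [437/21 1/21; 1/21 5/21]

x̄ = F·x = [-5, -2]
P̄ = F·P·Fᵀ + Q = [21 1; 1 5]
y = z − H·x̄ = [-3]
S = H·P̄·Hᵀ + R = [21]
K = P̄·Hᵀ·S⁻¹ = [-2/21; -10/21]
x' = x̄ + K·y = [-33/7, -4/7]
P' = (I − K·H)·P̄ = [437/21 1/21; 1/21 5/21]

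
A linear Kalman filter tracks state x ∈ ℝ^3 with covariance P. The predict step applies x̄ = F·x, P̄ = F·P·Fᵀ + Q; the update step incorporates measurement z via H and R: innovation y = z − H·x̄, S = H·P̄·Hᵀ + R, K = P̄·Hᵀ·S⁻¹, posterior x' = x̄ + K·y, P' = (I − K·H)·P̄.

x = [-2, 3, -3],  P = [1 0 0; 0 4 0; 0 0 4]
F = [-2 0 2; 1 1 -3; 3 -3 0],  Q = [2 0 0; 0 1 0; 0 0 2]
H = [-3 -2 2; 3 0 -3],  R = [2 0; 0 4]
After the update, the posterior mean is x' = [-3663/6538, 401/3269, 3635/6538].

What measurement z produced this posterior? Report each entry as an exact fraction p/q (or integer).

x̄ = F·x = [-2, 10, -15]
P̄ = F·P·Fᵀ + Q = [22 -26 -6; -26 42 -9; -6 -9 47]
S = H·P̄·Hᵀ + R = [388 -468; -468 733]
K = P̄·Hᵀ·S⁻¹ = [10127/32690 5106/16345; -2073/3269 -1551/3269; 10439/32690 -213/16345]
x' − x̄ = [9413/6538, -32289/3269, 101705/6538] = K·y
y = (KᵀK)⁻¹·Kᵀ·(x' − x̄) = [47, -42]
z = y + H·x̄ = [47, -42] + [-44, 39] = [3, -3]

z = [3, -3]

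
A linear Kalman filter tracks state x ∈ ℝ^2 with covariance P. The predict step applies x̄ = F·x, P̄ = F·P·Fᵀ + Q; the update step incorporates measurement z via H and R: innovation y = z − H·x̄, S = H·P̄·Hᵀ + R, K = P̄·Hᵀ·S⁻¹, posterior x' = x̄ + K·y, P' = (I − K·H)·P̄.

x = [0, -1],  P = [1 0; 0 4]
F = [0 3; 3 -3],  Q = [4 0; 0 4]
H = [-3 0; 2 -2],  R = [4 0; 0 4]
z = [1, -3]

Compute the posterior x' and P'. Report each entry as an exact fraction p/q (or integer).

x' = [-112/291, 1267/1164]
P' = [352/873 314/873; 314/873 2207/1746]

x̄ = F·x = [-3, 3]
P̄ = F·P·Fᵀ + Q = [40 -36; -36 49]
y = z − H·x̄ = [-8, 9]
S = H·P̄·Hᵀ + R = [364 -456; -456 648]
K = P̄·Hᵀ·S⁻¹ = [-88/291 19/873; -157/582 -1579/3492]
x' = x̄ + K·y = [-112/291, 1267/1164]
P' = (I − K·H)·P̄ = [352/873 314/873; 314/873 2207/1746]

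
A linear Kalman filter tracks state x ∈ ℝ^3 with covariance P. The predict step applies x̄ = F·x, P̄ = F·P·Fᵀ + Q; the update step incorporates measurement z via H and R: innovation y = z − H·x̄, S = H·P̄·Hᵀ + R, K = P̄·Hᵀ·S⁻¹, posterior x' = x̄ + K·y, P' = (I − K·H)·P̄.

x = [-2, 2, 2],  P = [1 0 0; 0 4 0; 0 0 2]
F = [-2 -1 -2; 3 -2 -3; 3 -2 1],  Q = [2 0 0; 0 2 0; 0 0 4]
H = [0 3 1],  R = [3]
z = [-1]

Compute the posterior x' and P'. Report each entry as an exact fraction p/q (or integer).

x' = [1094/553, -54/79, 416/553]
P' = [8354/553 226/79 -4626/553; 226/79 167/79 -435/79; -4626/553 -435/79 9399/553]

x̄ = F·x = [-2, -16, -8]
P̄ = F·P·Fᵀ + Q = [18 14 -2; 14 45 19; -2 19 31]
y = z − H·x̄ = [55]
S = H·P̄·Hᵀ + R = [553]
K = P̄·Hᵀ·S⁻¹ = [40/553; 22/79; 88/553]
x' = x̄ + K·y = [1094/553, -54/79, 416/553]
P' = (I − K·H)·P̄ = [8354/553 226/79 -4626/553; 226/79 167/79 -435/79; -4626/553 -435/79 9399/553]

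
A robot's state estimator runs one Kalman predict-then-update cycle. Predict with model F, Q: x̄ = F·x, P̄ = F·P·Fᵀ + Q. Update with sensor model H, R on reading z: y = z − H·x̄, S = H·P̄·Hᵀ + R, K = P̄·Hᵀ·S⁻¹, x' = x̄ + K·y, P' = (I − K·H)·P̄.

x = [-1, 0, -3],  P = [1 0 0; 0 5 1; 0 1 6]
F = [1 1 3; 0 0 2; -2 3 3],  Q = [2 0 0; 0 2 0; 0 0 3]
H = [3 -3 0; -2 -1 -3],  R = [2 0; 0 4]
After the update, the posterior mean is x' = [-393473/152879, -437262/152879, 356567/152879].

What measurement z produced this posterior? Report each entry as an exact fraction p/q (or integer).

x̄ = F·x = [-10, -6, -7]
P̄ = F·P·Fᵀ + Q = [68 38 79; 38 26 42; 79 42 124]
S = H·P̄·Hᵀ + R = [164 -549; -549 2770]
K = P̄·Hᵀ·S⁻¹ = [23661/152879 -17994/152879; -25452/152879 -17628/152879; -6558/152879 -32869/152879]
x' − x̄ = [1135317/152879, 480012/152879, 1426720/152879] = K·y
y = (KᵀK)⁻¹·Kᵀ·(x' − x̄) = [13, -46]
z = y + H·x̄ = [13, -46] + [-12, 47] = [1, 1]

z = [1, 1]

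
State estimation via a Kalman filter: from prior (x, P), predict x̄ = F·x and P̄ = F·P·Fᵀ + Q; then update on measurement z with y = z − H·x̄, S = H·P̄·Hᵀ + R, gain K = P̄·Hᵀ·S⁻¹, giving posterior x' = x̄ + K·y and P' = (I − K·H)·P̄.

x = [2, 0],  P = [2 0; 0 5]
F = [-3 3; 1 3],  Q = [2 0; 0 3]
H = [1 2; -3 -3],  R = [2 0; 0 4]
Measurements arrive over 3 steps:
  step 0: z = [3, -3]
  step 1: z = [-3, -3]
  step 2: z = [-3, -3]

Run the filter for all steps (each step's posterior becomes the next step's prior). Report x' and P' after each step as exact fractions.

step 0: x̄ = F·x = [-6, 2]
step 0: P̄ = F·P·Fᵀ + Q = [65 39; 39 50]
step 0: y = z − H·x̄ = [5, -15]
step 0: S = H·P̄·Hᵀ + R = [423 -846; -846 1741]
step 0: K = P̄·Hᵀ·S⁻¹ = [-14989/20727 -26/49; 16117/20727 11/49]
step 0: x' = x̄ + K·y = [-34337/20727, 52244/20727]
step 0: P' = (I − K·H)·P̄ = [59306/20727 -44642/20727; -44642/20727 38438/20727]
step 1: x̄ = F·x = [86581/6909, 17485/2961]
step 1: P̄ = F·P·Fᵀ + Q = [191634/2303 20756/987; 20756/987 4073/423]
step 1: y = z − H·x̄ = [-566714/20727, 361411/6909]
step 1: S = H·P̄·Hᵀ + R = [4307972/20727 -3431488/6909; -3431488/6909 2805247/2303]
step 1: K = P̄·Hᵀ·S⁻¹ = [-5658063/13452698 -2880390/6726349; 35153291/67263490 4627359/33631745]
step 1: x' = x̄ + K·y = [10969264/6726349, -7984159/6726349]
step 1: P' = (I − K·H)·P̄ = [13339103/6726349 -9498583/6726349; -9498583/6726349 41323103/33631745]
step 2: x̄ = F·x = [-56860269/6726349, -12983213/6726349]
step 2: P̄ = F·P·Fᵀ + Q = [1894303522/33631745 456778872/33631745; 456778872/33631745 254541187/33631745]
step 2: y = z − H·x̄ = [8949664/960907, -229709493/6726349]
step 2: S = H·P̄·Hᵀ + R = [686692464/4804535 -1617309648/4804535; -1617309648/4804535 27696149057/33631745]
step 2: K = P̄·Hᵀ·S⁻¹ = [-30983359111/73774398216 -1310526456/3073933259; 38530804135/73774398216 419405571/3073933259]
step 2: x' = x̄ + K·y = [20239473955/9221799777, -15910545550/9221799777]
step 2: P' = (I − K·H)·P̄ = [72920205703/36887199108 -51951782407/36887199108; -51951782407/36887199108 45241293271/36887199108]

step 0: x' = [-34337/20727, 52244/20727], P' = [59306/20727 -44642/20727; -44642/20727 38438/20727]
step 1: x' = [10969264/6726349, -7984159/6726349], P' = [13339103/6726349 -9498583/6726349; -9498583/6726349 41323103/33631745]
step 2: x' = [20239473955/9221799777, -15910545550/9221799777], P' = [72920205703/36887199108 -51951782407/36887199108; -51951782407/36887199108 45241293271/36887199108]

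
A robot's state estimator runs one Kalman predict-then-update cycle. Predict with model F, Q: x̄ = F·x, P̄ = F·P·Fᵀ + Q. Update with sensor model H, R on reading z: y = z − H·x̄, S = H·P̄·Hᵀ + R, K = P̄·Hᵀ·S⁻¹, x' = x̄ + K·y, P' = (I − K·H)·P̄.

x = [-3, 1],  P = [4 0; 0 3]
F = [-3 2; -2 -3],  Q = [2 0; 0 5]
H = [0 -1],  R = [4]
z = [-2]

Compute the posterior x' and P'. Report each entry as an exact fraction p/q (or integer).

x' = [283/26, 27/13]
P' = [641/13 6/13; 6/13 48/13]

x̄ = F·x = [11, 3]
P̄ = F·P·Fᵀ + Q = [50 6; 6 48]
y = z − H·x̄ = [1]
S = H·P̄·Hᵀ + R = [52]
K = P̄·Hᵀ·S⁻¹ = [-3/26; -12/13]
x' = x̄ + K·y = [283/26, 27/13]
P' = (I − K·H)·P̄ = [641/13 6/13; 6/13 48/13]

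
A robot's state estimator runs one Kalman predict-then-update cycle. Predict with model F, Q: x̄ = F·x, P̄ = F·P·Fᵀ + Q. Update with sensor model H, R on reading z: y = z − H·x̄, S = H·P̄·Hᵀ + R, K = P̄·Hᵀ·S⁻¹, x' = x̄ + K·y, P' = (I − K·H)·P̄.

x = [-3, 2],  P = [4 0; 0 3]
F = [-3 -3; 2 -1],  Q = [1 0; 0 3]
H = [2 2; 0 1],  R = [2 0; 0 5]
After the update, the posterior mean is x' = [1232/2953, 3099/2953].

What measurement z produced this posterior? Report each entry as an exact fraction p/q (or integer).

z = [3, 3]

x̄ = F·x = [3, -8]
P̄ = F·P·Fᵀ + Q = [64 -15; -15 22]
S = H·P̄·Hᵀ + R = [226 14; 14 27]
K = P̄·Hᵀ·S⁻¹ = [1428/2953 -2381/2953; 35/2953 2388/2953]
x' − x̄ = [-7627/2953, 26723/2953] = K·y
y = (KᵀK)⁻¹·Kᵀ·(x' − x̄) = [13, 11]
z = y + H·x̄ = [13, 11] + [-10, -8] = [3, 3]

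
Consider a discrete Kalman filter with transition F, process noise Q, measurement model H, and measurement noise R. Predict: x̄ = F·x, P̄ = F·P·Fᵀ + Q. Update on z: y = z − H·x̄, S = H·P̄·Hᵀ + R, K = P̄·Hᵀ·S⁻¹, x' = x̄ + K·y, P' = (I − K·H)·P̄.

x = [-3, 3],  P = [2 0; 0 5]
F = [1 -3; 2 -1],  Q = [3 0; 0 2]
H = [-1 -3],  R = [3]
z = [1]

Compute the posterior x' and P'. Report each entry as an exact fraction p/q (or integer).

x̄ = F·x = [-12, -9]
P̄ = F·P·Fᵀ + Q = [50 19; 19 15]
y = z − H·x̄ = [-38]
S = H·P̄·Hᵀ + R = [302]
K = P̄·Hᵀ·S⁻¹ = [-107/302; -32/151]
x' = x̄ + K·y = [221/151, -143/151]
P' = (I − K·H)·P̄ = [3651/302 -555/151; -555/151 217/151]

x' = [221/151, -143/151]
P' = [3651/302 -555/151; -555/151 217/151]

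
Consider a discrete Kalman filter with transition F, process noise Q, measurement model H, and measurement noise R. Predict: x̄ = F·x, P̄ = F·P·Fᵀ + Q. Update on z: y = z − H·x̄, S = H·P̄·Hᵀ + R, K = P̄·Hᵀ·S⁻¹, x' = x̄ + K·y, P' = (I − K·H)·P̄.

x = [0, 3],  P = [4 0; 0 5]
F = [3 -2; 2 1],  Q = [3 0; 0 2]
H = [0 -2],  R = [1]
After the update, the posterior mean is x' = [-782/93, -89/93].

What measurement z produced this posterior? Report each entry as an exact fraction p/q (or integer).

z = [2]

x̄ = F·x = [-6, 3]
P̄ = F·P·Fᵀ + Q = [59 14; 14 23]
S = H·P̄·Hᵀ + R = [93]
K = P̄·Hᵀ·S⁻¹ = [-28/93; -46/93]
x' − x̄ = [-224/93, -368/93] = K·y
y = (KᵀK)⁻¹·Kᵀ·(x' − x̄) = [8]
z = y + H·x̄ = [8] + [-6] = [2]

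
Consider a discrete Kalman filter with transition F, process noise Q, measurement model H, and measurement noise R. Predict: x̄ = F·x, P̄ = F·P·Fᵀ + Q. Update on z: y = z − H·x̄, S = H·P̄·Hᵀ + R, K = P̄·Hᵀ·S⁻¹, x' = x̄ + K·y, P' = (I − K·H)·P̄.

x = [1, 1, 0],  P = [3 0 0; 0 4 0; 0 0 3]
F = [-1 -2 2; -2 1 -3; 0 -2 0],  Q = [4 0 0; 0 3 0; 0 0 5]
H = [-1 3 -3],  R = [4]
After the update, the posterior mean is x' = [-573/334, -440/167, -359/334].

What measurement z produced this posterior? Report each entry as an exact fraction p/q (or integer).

x̄ = F·x = [-3, -1, -2]
P̄ = F·P·Fᵀ + Q = [35 -20 16; -20 46 -8; 16 -8 21]
S = H·P̄·Hᵀ + R = [1002]
K = P̄·Hᵀ·S⁻¹ = [-143/1002; 91/501; -103/1002]
x' − x̄ = [429/334, -273/167, 309/334] = K·y
y = (KᵀK)⁻¹·Kᵀ·(x' − x̄) = [-9]
z = y + H·x̄ = [-9] + [6] = [-3]

z = [-3]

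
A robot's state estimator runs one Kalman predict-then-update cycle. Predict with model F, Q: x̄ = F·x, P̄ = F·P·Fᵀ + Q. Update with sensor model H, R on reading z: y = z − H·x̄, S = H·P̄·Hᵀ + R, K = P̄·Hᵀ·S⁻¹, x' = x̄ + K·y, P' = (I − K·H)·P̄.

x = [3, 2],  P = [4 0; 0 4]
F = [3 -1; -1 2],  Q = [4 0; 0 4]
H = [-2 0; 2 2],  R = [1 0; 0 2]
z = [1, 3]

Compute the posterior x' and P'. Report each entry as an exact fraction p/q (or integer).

x' = [-125/261, 179/87]
P' = [452/1827 -148/609; -148/609 440/609]

x̄ = F·x = [7, 1]
P̄ = F·P·Fᵀ + Q = [44 -20; -20 24]
y = z − H·x̄ = [15, -13]
S = H·P̄·Hᵀ + R = [177 -96; -96 114]
K = P̄·Hᵀ·S⁻¹ = [-904/1827 8/1827; 296/609 292/609]
x' = x̄ + K·y = [-125/261, 179/87]
P' = (I − K·H)·P̄ = [452/1827 -148/609; -148/609 440/609]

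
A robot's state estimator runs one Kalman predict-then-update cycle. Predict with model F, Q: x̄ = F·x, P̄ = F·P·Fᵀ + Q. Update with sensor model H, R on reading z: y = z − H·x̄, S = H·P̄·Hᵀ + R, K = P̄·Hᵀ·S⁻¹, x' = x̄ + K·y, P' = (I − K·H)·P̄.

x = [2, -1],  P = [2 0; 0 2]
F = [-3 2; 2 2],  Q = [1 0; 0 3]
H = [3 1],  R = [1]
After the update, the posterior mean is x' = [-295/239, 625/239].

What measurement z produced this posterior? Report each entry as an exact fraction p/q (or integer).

x̄ = F·x = [-8, 2]
P̄ = F·P·Fᵀ + Q = [27 -4; -4 19]
S = H·P̄·Hᵀ + R = [239]
K = P̄·Hᵀ·S⁻¹ = [77/239; 7/239]
x' − x̄ = [1617/239, 147/239] = K·y
y = (KᵀK)⁻¹·Kᵀ·(x' − x̄) = [21]
z = y + H·x̄ = [21] + [-22] = [-1]

z = [-1]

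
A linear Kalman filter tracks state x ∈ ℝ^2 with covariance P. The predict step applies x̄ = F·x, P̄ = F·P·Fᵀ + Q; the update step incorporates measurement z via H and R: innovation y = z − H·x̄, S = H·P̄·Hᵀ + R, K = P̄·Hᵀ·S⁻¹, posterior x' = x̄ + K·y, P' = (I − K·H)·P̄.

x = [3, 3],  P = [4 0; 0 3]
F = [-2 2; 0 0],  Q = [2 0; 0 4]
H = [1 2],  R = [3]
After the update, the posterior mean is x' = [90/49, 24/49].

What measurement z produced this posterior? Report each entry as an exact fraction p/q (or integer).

z = [3]

x̄ = F·x = [0, 0]
P̄ = F·P·Fᵀ + Q = [30 0; 0 4]
S = H·P̄·Hᵀ + R = [49]
K = P̄·Hᵀ·S⁻¹ = [30/49; 8/49]
x' − x̄ = [90/49, 24/49] = K·y
y = (KᵀK)⁻¹·Kᵀ·(x' − x̄) = [3]
z = y + H·x̄ = [3] + [0] = [3]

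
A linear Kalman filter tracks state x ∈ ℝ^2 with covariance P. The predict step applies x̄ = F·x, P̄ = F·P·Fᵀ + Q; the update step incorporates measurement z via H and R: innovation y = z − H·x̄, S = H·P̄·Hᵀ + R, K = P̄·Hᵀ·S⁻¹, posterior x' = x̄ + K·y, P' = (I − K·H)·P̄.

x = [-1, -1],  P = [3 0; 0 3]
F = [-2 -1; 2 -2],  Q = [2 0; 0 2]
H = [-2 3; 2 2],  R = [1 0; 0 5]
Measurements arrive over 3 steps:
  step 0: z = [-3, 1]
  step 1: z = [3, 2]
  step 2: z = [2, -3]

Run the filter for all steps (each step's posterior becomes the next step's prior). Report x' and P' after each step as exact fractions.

step 0: x' = [41647/42599, -15090/42599], P' = [19979/42599 10526/42599; 10526/42599 9874/42599]
step 1: x' = [1164736/71124133, 75324052/71124133], P' = [29391388/71124133 14823892/71124133; 14823892/71124133 14466138/71124133]
step 2: x' = [-161940841124/109664947691, -39216202880/109664947691], P' = [45023564876/109664947691 22710131084/109664947691; 22710131084/109664947691 22230874826/109664947691]

step 0: x̄ = F·x = [3, 0]
step 0: P̄ = F·P·Fᵀ + Q = [17 -6; -6 26]
step 0: y = z − H·x̄ = [3, -5]
step 0: S = H·P̄·Hᵀ + R = [375 76; 76 129]
step 0: K = P̄·Hᵀ·S⁻¹ = [-8380/42599 12202/42599; 8570/42599 8160/42599]
step 0: x' = x̄ + K·y = [41647/42599, -15090/42599]
step 0: P' = (I − K·H)·P̄ = [19979/42599 10526/42599; 10526/42599 9874/42599]
step 1: x̄ = F·x = [-68204/42599, 113474/42599]
step 1: P̄ = F·P·Fᵀ + Q = [217092/42599 -39116/42599; -39116/42599 120402/42599]
step 1: y = z − H·x̄ = [-8513/1039, -5342/42599]
step 1: S = H·P̄·Hᵀ + R = [60097/1039 -5468/1039; -5468/1039 1250043/42599]
step 1: K = P̄·Hᵀ·S⁻¹ = [-14311100/71124133 17686112/71124133; 13750630/71124133 11716012/71124133]
step 1: x' = x̄ + K·y = [1164736/71124133, 75324052/71124133]
step 1: P' = (I − K·H)·P̄ = [29391388/71124133 14823892/71124133; 14823892/71124133 14466138/71124133]
step 2: x̄ = F·x = [-77653524/71124133, -148318632/71124133]
step 2: P̄ = F·P·Fᵀ + Q = [333575524/71124133 -58985492/71124133; -58985492/71124133 199087234/71124133]
step 2: y = z − H·x̄ = [431897114/71124133, 238571913/71124133]
step 2: S = H·P̄·Hᵀ + R = [3905037239/71124133 -257749676/71124133; -257749676/71124133 2014387761/71124133]
step 2: K = P̄·Hᵀ·S⁻¹ = [-21916736500/109664947691 27093478384/109664947691; 21272362310/109664947691 17976402364/109664947691]
step 2: x' = x̄ + K·y = [-161940841124/109664947691, -39216202880/109664947691]
step 2: P' = (I − K·H)·P̄ = [45023564876/109664947691 22710131084/109664947691; 22710131084/109664947691 22230874826/109664947691]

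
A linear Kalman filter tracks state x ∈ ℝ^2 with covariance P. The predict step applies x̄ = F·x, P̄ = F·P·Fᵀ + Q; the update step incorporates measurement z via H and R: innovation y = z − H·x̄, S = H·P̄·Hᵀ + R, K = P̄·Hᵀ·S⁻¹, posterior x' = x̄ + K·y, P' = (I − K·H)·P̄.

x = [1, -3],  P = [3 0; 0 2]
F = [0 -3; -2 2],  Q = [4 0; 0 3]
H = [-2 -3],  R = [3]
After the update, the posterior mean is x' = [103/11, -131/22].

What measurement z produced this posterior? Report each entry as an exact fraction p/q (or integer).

x̄ = F·x = [9, -8]
P̄ = F·P·Fᵀ + Q = [22 -12; -12 23]
S = H·P̄·Hᵀ + R = [154]
K = P̄·Hᵀ·S⁻¹ = [-4/77; -45/154]
x' − x̄ = [4/11, 45/22] = K·y
y = (KᵀK)⁻¹·Kᵀ·(x' − x̄) = [-7]
z = y + H·x̄ = [-7] + [6] = [-1]

z = [-1]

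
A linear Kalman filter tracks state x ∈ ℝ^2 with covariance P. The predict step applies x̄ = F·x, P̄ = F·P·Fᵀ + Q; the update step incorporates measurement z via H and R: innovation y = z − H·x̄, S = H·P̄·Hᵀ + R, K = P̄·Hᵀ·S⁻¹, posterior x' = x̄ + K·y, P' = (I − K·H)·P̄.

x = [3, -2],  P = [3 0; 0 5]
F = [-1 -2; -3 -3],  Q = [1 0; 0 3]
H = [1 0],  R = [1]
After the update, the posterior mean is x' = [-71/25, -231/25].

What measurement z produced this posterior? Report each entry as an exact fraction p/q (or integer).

x̄ = F·x = [1, -3]
P̄ = F·P·Fᵀ + Q = [24 39; 39 75]
S = H·P̄·Hᵀ + R = [25]
K = P̄·Hᵀ·S⁻¹ = [24/25; 39/25]
x' − x̄ = [-96/25, -156/25] = K·y
y = (KᵀK)⁻¹·Kᵀ·(x' − x̄) = [-4]
z = y + H·x̄ = [-4] + [1] = [-3]

z = [-3]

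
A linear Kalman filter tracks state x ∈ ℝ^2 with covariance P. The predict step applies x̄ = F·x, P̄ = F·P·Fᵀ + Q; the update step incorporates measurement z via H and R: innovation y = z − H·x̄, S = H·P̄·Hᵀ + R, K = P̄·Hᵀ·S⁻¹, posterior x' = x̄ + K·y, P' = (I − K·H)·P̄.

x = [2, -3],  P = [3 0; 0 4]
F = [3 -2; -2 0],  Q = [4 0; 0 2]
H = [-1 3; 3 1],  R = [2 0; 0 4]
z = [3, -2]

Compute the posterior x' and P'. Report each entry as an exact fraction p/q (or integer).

x̄ = F·x = [12, -4]
P̄ = F·P·Fᵀ + Q = [47 -18; -18 14]
y = z − H·x̄ = [27, -34]
S = H·P̄·Hᵀ + R = [283 -243; -243 333]
K = P̄·Hᵀ·S⁻¹ = [-208/1955 1711/5865; 114/391 326/3519]
x' = x̄ + K·y = [-4642/5865, 2542/3519]
P' = (I − K·H)·P̄ = [726/1955 62/1173; 62/1173 746/3519]

x' = [-4642/5865, 2542/3519]
P' = [726/1955 62/1173; 62/1173 746/3519]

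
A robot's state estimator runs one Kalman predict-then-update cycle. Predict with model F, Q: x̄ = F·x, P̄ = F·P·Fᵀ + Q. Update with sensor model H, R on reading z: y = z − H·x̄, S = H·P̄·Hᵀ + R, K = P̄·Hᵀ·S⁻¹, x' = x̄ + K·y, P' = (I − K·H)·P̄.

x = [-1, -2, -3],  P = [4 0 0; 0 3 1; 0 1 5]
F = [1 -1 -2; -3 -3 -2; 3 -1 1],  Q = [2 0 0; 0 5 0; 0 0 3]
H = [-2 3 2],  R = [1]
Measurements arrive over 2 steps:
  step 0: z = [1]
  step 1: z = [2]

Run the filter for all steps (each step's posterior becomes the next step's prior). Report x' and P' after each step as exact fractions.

step 0: x' = [2401/409, 2307/409, -844/409], P' = [13056/409 6571/409 3210/409; 6571/409 10624/409 -9278/409; 3210/409 -9278/409 17109/409]
step 1: x' = [-26909/16119, -25133/14328, 31472/16119], P' = [5549804/112833 2818997/25074 -13482566/112833; 2818997/25074 5955247/22288 -3613054/12537; -13482566/112833 -3613054/12537 35288198/112833]

step 0: x̄ = F·x = [7, 15, -4]
step 0: P̄ = F·P·Fᵀ + Q = [33 25 6; 25 100 -38; 6 -38 45]
step 0: y = z − H·x̄ = [-22]
step 0: S = H·P̄·Hᵀ + R = [409]
step 0: K = P̄·Hᵀ·S⁻¹ = [21/409; 174/409; -36/409]
step 0: x' = x̄ + K·y = [2401/409, 2307/409, -844/409]
step 0: P' = (I − K·H)·P̄ = [13056/409 6571/409 3210/409; 6571/409 10624/409 -9278/409; 3210/409 -9278/409 17109/409]
step 1: x̄ = F·x = [1782/409, -12436/409, 4052/409]
step 1: P̄ = F·P·Fᵀ + Q = [29840/409 -244/409 -36038/409; -244/409 329063/409 -178888/409; -36038/409 -178888/409 144854/409]
step 1: y = z − H·x̄ = [33586/409]
step 1: S = H·P̄·Hᵀ + R = [1805328/409]
step 1: K = P̄·Hᵀ·S⁻¹ = [-16561/225666; 69989/200592; -10930/112833]
step 1: x' = x̄ + K·y = [-26909/16119, -25133/14328, 31472/16119]
step 1: P' = (I − K·H)·P̄ = [5549804/112833 2818997/25074 -13482566/112833; 2818997/25074 5955247/22288 -3613054/12537; -13482566/112833 -3613054/12537 35288198/112833]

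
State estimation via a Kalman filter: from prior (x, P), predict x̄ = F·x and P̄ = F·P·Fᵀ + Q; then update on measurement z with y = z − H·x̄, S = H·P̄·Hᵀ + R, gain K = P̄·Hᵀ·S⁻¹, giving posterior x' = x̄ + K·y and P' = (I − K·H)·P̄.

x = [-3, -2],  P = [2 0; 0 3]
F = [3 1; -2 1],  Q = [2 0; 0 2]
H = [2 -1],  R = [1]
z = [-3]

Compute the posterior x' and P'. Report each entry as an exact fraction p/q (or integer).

x' = [-297/142, -145/142]
P' = [241/142 427/142; 427/142 885/142]

x̄ = F·x = [-11, 4]
P̄ = F·P·Fᵀ + Q = [23 -9; -9 13]
y = z − H·x̄ = [23]
S = H·P̄·Hᵀ + R = [142]
K = P̄·Hᵀ·S⁻¹ = [55/142; -31/142]
x' = x̄ + K·y = [-297/142, -145/142]
P' = (I − K·H)·P̄ = [241/142 427/142; 427/142 885/142]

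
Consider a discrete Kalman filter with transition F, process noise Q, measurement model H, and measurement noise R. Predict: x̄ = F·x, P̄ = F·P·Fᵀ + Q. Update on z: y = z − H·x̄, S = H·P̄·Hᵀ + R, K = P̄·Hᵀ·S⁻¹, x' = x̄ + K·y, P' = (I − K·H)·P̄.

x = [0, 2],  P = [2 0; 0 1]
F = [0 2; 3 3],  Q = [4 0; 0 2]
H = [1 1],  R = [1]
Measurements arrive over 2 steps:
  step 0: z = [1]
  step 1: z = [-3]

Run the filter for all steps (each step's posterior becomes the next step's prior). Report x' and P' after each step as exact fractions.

step 0: x' = [37/25, -3/10], P' = [102/25 -19/5; -19/5 9/2]
step 1: x' = [-9048/2111, 3012/2111], P' = [12120/2111 -10810/2111; -10810/2111 11561/2111]

step 0: x̄ = F·x = [4, 6]
step 0: P̄ = F·P·Fᵀ + Q = [8 6; 6 29]
step 0: y = z − H·x̄ = [-9]
step 0: S = H·P̄·Hᵀ + R = [50]
step 0: K = P̄·Hᵀ·S⁻¹ = [7/25; 7/10]
step 0: x' = x̄ + K·y = [37/25, -3/10]
step 0: P' = (I − K·H)·P̄ = [102/25 -19/5; -19/5 9/2]
step 1: x̄ = F·x = [-3/5, 177/50]
step 1: P̄ = F·P·Fᵀ + Q = [22 21/5; 21/5 541/50]
step 1: y = z − H·x̄ = [-297/50]
step 1: S = H·P̄·Hᵀ + R = [2111/50]
step 1: K = P̄·Hᵀ·S⁻¹ = [1310/2111; 751/2111]
step 1: x' = x̄ + K·y = [-9048/2111, 3012/2111]
step 1: P' = (I − K·H)·P̄ = [12120/2111 -10810/2111; -10810/2111 11561/2111]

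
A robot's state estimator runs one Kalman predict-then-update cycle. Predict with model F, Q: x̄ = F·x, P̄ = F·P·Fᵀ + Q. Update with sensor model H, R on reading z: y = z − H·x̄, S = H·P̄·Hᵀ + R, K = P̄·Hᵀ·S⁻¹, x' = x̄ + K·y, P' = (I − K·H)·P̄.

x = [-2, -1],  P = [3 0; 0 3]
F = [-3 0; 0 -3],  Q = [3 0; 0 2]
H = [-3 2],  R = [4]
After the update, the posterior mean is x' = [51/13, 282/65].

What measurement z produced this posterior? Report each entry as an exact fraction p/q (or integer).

z = [-3]

x̄ = F·x = [6, 3]
P̄ = F·P·Fᵀ + Q = [30 0; 0 29]
S = H·P̄·Hᵀ + R = [390]
K = P̄·Hᵀ·S⁻¹ = [-3/13; 29/195]
x' − x̄ = [-27/13, 87/65] = K·y
y = (KᵀK)⁻¹·Kᵀ·(x' − x̄) = [9]
z = y + H·x̄ = [9] + [-12] = [-3]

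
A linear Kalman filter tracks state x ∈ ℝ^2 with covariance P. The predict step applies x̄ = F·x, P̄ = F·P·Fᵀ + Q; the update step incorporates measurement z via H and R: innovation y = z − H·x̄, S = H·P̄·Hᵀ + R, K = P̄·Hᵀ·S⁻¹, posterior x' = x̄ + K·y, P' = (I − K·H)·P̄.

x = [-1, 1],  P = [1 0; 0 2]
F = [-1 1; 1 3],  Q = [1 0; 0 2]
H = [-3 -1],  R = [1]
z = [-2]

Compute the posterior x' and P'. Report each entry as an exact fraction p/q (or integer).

x̄ = F·x = [2, 2]
P̄ = F·P·Fᵀ + Q = [4 5; 5 21]
y = z − H·x̄ = [6]
S = H·P̄·Hᵀ + R = [88]
K = P̄·Hᵀ·S⁻¹ = [-17/88; -9/22]
x' = x̄ + K·y = [37/44, -5/11]
P' = (I − K·H)·P̄ = [63/88 -43/22; -43/22 69/11]

x' = [37/44, -5/11]
P' = [63/88 -43/22; -43/22 69/11]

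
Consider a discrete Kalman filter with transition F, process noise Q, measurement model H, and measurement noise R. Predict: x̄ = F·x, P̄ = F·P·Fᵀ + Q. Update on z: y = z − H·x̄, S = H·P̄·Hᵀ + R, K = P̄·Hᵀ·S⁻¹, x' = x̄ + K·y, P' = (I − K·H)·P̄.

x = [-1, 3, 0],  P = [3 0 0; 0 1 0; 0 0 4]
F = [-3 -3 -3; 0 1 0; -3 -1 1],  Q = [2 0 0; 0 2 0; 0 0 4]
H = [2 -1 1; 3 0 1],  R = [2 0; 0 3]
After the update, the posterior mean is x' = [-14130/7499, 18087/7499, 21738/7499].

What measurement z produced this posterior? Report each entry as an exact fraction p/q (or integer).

x̄ = F·x = [-6, 3, 0]
P̄ = F·P·Fᵀ + Q = [74 -3 18; -3 3 -1; 18 -1 36]
S = H·P̄·Hᵀ + R = [423 580; 580 813]
K = P̄·Hᵀ·S⁻¹ = [-1803/7499 3500/7499; -2330/7499 1570/7499; 7149/7499 -4270/7499]
x' − x̄ = [30864/7499, -4410/7499, 21738/7499] = K·y
y = (KᵀK)⁻¹·Kᵀ·(x' − x̄) = [12, 15]
z = y + H·x̄ = [12, 15] + [-15, -18] = [-3, -3]

z = [-3, -3]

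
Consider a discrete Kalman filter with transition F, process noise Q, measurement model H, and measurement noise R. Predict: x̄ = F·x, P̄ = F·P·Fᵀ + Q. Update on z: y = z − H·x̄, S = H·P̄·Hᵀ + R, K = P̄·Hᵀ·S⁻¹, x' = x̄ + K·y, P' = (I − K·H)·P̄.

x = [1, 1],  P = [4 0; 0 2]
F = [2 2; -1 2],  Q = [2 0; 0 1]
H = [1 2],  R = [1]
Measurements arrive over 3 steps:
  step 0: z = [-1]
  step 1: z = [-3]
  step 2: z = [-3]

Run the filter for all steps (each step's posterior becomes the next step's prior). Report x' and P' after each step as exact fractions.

step 0: x' = [134/79, -103/79], P' = [1378/79 -676/79; -676/79 351/79]
step 1: x' = [-7696/13189, -1466/1199], P' = [100890/13189 -4756/1199; -4756/1199 251/109]
step 2: x' = [-482786/107789, 7010/9799], P' = [699058/107789 -360300/107789; -360300/107789 212183/107789]

step 0: x̄ = F·x = [4, 1]
step 0: P̄ = F·P·Fᵀ + Q = [26 0; 0 13]
step 0: y = z − H·x̄ = [-7]
step 0: S = H·P̄·Hᵀ + R = [79]
step 0: K = P̄·Hᵀ·S⁻¹ = [26/79; 26/79]
step 0: x' = x̄ + K·y = [134/79, -103/79]
step 0: P' = (I − K·H)·P̄ = [1378/79 -676/79; -676/79 351/79]
step 1: x̄ = F·x = [62/79, -340/79]
step 1: P̄ = F·P·Fᵀ + Q = [1666/79 -2704/79; -2704/79 5565/79]
step 1: y = z − H·x̄ = [381/79]
step 1: S = H·P̄·Hᵀ + R = [13189/79]
step 1: K = P̄·Hᵀ·S⁻¹ = [-3742/13189; 766/1199]
step 1: x' = x̄ + K·y = [-7696/13189, -1466/1199]
step 1: P' = (I − K·H)·P̄ = [100890/13189 -4756/1199; -4756/1199 251/109]
step 2: x̄ = F·x = [-47644/13189, -24556/13189]
step 2: P̄ = F·P·Fᵀ + Q = [132894/13189 -184928/13189; -184928/13189 444827/13189]
step 2: y = z − H·x̄ = [5199/1199]
step 2: S = H·P̄·Hᵀ + R = [9799/109]
step 2: K = P̄·Hᵀ·S⁻¹ = [-21542/107789; 64066/107789]
step 2: x' = x̄ + K·y = [-482786/107789, 7010/9799]
step 2: P' = (I − K·H)·P̄ = [699058/107789 -360300/107789; -360300/107789 212183/107789]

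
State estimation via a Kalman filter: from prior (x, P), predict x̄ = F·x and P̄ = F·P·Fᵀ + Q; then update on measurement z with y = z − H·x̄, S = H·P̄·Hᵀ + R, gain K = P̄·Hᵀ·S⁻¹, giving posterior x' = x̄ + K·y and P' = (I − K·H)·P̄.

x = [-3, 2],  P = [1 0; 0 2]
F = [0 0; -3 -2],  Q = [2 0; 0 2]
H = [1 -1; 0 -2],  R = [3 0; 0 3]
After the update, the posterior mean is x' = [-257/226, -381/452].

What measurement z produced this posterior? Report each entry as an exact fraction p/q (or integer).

x̄ = F·x = [0, 5]
P̄ = F·P·Fᵀ + Q = [2 0; 0 19]
S = H·P̄·Hᵀ + R = [24 38; 38 79]
K = P̄·Hᵀ·S⁻¹ = [79/226 -19/113; -57/452 -95/226]
x' − x̄ = [-257/226, -2641/452] = K·y
y = (KᵀK)⁻¹·Kᵀ·(x' − x̄) = [3, 13]
z = y + H·x̄ = [3, 13] + [-5, -10] = [-2, 3]

z = [-2, 3]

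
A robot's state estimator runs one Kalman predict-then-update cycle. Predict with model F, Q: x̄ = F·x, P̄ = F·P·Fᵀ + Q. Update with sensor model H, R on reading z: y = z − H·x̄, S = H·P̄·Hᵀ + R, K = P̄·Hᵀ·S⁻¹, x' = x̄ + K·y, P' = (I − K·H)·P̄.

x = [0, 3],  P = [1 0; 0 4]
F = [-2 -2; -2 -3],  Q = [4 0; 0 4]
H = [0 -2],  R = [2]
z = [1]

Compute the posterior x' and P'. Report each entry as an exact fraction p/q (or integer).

x' = [-58/89, -53/89]
P' = [568/89 28/89; 28/89 44/89]

x̄ = F·x = [-6, -9]
P̄ = F·P·Fᵀ + Q = [24 28; 28 44]
y = z − H·x̄ = [-17]
S = H·P̄·Hᵀ + R = [178]
K = P̄·Hᵀ·S⁻¹ = [-28/89; -44/89]
x' = x̄ + K·y = [-58/89, -53/89]
P' = (I − K·H)·P̄ = [568/89 28/89; 28/89 44/89]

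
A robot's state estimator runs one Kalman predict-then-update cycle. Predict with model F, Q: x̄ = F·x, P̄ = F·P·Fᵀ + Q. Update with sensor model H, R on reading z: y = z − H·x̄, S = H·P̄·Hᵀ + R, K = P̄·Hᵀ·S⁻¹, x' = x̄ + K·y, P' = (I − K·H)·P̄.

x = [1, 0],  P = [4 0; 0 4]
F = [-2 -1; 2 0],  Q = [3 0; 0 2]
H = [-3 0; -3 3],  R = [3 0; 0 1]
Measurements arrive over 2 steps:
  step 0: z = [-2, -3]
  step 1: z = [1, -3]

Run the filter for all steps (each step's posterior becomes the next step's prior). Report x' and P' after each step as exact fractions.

step 0: x' = [3329/4993, -1626/4993], P' = [1445/4993 1406/4993; 1406/4993 1914/4993]
step 1: x' = [-150644/2654389, -2579348/2654389], P' = [699391/2654389 662502/2654389; 662502/2654389 910558/2654389]

step 0: x̄ = F·x = [-2, 2]
step 0: P̄ = F·P·Fᵀ + Q = [23 -16; -16 18]
step 0: y = z − H·x̄ = [-8, -15]
step 0: S = H·P̄·Hᵀ + R = [210 351; 351 658]
step 0: K = P̄·Hᵀ·S⁻¹ = [-1445/4993 -117/4993; -1406/4993 1524/4993]
step 0: x' = x̄ + K·y = [3329/4993, -1626/4993]
step 0: P' = (I − K·H)·P̄ = [1445/4993 1406/4993; 1406/4993 1914/4993]
step 1: x̄ = F·x = [-5032/4993, 6658/4993]
step 1: P̄ = F·P·Fᵀ + Q = [28297/4993 -8592/4993; -8592/4993 15766/4993]
step 1: y = z − H·x̄ = [-10103/4993, -50049/4993]
step 1: S = H·P̄·Hᵀ + R = [269652/4993 332001/4993; 332001/4993 556216/4993]
step 1: K = P̄·Hᵀ·S⁻¹ = [-699391/2654389 -110667/2654389; -662502/2654389 744168/2654389]
step 1: x' = x̄ + K·y = [-150644/2654389, -2579348/2654389]
step 1: P' = (I − K·H)·P̄ = [699391/2654389 662502/2654389; 662502/2654389 910558/2654389]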